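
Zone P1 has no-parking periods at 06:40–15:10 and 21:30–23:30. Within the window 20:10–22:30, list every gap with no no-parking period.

20:10–21:30

Covered (merged): 06:40–15:10, 21:30–23:30.
Uncovered inside 20:10–22:30: 20:10–21:30.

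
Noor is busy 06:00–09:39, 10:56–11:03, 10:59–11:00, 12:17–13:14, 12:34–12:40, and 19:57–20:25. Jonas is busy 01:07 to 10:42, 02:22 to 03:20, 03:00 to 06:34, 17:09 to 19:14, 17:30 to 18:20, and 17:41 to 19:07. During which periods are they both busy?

06:00–09:39

Merge the first list: 06:00–09:39, 10:56–11:03, 12:17–13:14, 19:57–20:25.
Merge the second list: 01:07–10:42, 17:09–19:14.
06:00–09:39 overlaps B on 06:00–09:39.
10:56–11:03 falls entirely outside B.
12:17–13:14 falls entirely outside B.
19:57–20:25 falls entirely outside B.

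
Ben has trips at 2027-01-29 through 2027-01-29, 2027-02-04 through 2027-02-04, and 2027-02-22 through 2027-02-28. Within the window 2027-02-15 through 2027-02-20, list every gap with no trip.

2027-02-15 through 2027-02-20

Covered (merged): 2027-01-29 through 2027-01-29, 2027-02-04 through 2027-02-04, 2027-02-22 through 2027-02-28.
Gaps within 2027-02-15 through 2027-02-20: 2027-02-15 through 2027-02-20.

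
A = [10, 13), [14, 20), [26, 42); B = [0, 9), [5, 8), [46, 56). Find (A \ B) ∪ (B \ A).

Second set merges to [0, 9), [46, 56).
A but not B: [10, 13), [14, 20), [26, 42).
B but not A: [0, 9), [46, 56).
Combining gives A △ B.

[0, 9) ∪ [10, 13) ∪ [14, 20) ∪ [26, 42) ∪ [46, 56)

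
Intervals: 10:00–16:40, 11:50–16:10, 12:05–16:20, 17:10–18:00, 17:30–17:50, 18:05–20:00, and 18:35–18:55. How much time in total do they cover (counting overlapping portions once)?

Merged: 10:00–16:40, 17:10–18:00, 18:05–20:00.
Lengths: 6 h 40 min + 50 min + 1 h 55 min = 9 h 25 min.

9 h 25 min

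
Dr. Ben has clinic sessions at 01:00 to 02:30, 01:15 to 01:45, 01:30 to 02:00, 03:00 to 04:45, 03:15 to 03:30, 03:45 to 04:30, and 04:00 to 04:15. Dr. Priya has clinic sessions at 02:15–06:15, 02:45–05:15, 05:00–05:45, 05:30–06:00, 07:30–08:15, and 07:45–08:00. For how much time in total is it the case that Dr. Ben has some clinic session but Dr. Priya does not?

A, merged: 01:00-02:30, 03:00-04:45.
B, merged: 02:15-06:15, 07:30-08:15.
A \ B = 01:00-02:15.
Total: 1 h 15 min.

1 h 15 min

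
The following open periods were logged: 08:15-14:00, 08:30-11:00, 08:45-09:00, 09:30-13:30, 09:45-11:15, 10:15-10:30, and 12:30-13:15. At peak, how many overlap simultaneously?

Walk the sorted start/end points keeping a running depth.
The depth first hits 5 at 10:15.

5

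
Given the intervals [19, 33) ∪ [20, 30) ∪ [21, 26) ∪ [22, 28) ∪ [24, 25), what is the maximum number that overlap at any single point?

5

Sweep endpoints in order; track running count of active intervals.
Peak of 5 reached at 24.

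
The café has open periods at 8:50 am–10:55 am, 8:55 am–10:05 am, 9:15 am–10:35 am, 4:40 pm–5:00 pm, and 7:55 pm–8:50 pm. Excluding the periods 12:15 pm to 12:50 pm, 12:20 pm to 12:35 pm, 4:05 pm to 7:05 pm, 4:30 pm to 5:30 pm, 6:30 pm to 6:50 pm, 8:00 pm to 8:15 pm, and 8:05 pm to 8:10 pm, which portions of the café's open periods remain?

8:50 am–10:55 am, 7:55 pm–8:00 pm, 8:15 pm–8:50 pm

First set merges to 8:50 am–10:55 am, 4:40 pm–5:00 pm, 7:55 pm–8:50 pm.
Second set merges to 12:15 pm–12:50 pm, 4:05 pm–7:05 pm, 8:00 pm–8:15 pm.
8:50 am–10:55 am: no B overlap → unchanged.
4:40 pm–5:00 pm: fully covered by B → removed.
7:55 pm–8:50 pm minus B → 7:55 pm–8:00 pm, 8:15 pm–8:50 pm.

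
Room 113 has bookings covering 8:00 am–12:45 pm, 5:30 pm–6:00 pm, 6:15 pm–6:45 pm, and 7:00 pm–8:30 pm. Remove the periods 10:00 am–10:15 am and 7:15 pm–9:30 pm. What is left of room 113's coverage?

8:00 am–10:00 am, 10:15 am–12:45 pm, 5:30 pm–6:00 pm, 6:15 pm–6:45 pm, 7:00 pm–7:15 pm

8:00 am–12:45 pm \ B = 8:00 am–10:00 am, 10:15 am–12:45 pm.
5:30 pm–6:00 pm: nothing removed.
6:15 pm–6:45 pm: nothing removed.
7:00 pm–8:30 pm \ B = 7:00 pm–7:15 pm.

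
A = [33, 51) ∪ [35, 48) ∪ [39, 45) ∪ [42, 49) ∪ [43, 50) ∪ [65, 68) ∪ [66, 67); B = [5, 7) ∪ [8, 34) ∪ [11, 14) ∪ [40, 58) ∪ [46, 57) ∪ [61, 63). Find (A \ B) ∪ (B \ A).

[5, 7) ∪ [8, 33) ∪ [34, 40) ∪ [51, 58) ∪ [61, 63) ∪ [65, 68)

A, merged: [33, 51), [65, 68).
B, merged: [5, 7), [8, 34), [40, 58), [61, 63).
A \ B = [34, 40), [65, 68).
B \ A = [5, 7), [8, 33), [51, 58), [61, 63).
Union of the two gives the symmetric difference.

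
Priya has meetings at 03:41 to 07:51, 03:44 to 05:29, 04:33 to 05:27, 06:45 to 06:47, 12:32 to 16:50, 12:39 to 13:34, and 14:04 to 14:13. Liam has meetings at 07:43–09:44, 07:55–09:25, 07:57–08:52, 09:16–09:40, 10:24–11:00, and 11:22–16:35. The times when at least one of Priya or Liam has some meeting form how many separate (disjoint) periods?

A, merged: 03:41–07:51, 12:32–16:50.
B, merged: 07:43–09:44, 10:24–11:00, 11:22–16:35.
A ∪ B = 03:41–09:44, 10:24–11:00, 11:22–16:50.
That is 3 disjoint pieces.

3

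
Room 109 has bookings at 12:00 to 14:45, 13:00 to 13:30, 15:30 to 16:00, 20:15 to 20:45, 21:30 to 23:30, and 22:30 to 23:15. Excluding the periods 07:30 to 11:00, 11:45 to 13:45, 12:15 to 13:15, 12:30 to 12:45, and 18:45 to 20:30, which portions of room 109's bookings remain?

13:45-14:45, 15:30-16:00, 20:30-20:45, 21:30-23:30

Merge the first list: 12:00-14:45, 15:30-16:00, 20:15-20:45, 21:30-23:30.
Merge the second list: 07:30-11:00, 11:45-13:45, 18:45-20:30.
12:00-14:45 with B removed leaves 13:45-14:45.
15:30-16:00 is untouched.
20:15-20:45 with B removed leaves 20:30-20:45.
21:30-23:30 is untouched.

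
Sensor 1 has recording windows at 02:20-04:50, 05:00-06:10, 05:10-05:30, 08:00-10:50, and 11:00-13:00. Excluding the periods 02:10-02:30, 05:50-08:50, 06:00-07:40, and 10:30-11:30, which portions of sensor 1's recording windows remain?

Merge the first list: 02:20–04:50, 05:00–06:10, 08:00–10:50, 11:00–13:00.
Merge the second list: 02:10–02:30, 05:50–08:50, 10:30–11:30.
02:20–04:50 \ B = 02:30–04:50.
05:00–06:10 \ B = 05:00–05:50.
08:00–10:50 \ B = 08:50–10:30.
11:00–13:00 \ B = 11:30–13:00.

02:30–04:50, 05:00–05:50, 08:50–10:30, 11:30–13:00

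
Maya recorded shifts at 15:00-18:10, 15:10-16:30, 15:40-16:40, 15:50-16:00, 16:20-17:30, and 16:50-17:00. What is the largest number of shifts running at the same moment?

4

Walk the sorted start/end points keeping a running depth.
The depth first hits 4 at 15:50.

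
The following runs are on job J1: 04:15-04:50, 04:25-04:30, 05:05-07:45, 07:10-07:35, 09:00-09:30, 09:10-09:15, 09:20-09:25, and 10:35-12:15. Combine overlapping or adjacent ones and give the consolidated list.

04:15-04:50, 05:05-07:45, 09:00-09:30, 10:35-12:15

04:25-04:30 overlaps/touches 04:15-04:50 → extend to 04:15-04:50.
05:05-07:45 is disjoint → start new block.
07:10-07:35 overlaps/touches 05:05-07:45 → extend to 05:05-07:45.
09:00-09:30 is disjoint → start new block.
09:10-09:15 overlaps/touches 09:00-09:30 → extend to 09:00-09:30.
09:20-09:25 overlaps/touches 09:00-09:30 → extend to 09:00-09:30.
10:35-12:15 is disjoint → start new block.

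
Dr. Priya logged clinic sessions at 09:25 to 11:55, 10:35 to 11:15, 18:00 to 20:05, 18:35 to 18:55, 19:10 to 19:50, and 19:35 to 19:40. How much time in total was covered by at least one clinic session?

Merged: 09:25–11:55, 18:00–20:05.
Lengths: 2 h 30 min + 2 h 5 min = 4 h 35 min.

4 h 35 min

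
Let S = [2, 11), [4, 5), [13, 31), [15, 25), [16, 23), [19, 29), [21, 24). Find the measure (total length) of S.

Merged: [2, 11), [13, 31).
Lengths: 9 + 18 = 27.

27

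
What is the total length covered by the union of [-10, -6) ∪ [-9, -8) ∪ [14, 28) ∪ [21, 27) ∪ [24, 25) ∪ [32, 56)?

42

Merged: [-10, -6), [14, 28), [32, 56).
Lengths: 4 + 14 + 24 = 42.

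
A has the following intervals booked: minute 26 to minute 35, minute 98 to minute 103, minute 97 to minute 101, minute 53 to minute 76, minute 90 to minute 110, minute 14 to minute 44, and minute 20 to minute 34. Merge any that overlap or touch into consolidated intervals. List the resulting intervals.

minute 14 to minute 44, minute 53 to minute 76, minute 90 to minute 110

Sort by start: minute 14 to minute 44, minute 20 to minute 34, minute 26 to minute 35, minute 53 to minute 76, minute 90 to minute 110, minute 97 to minute 101, minute 98 to minute 103.
minute 20 to minute 34 overlaps/touches minute 14 to minute 44 → extend to minute 14 to minute 44.
minute 26 to minute 35 overlaps/touches minute 14 to minute 44 → extend to minute 14 to minute 44.
minute 53 to minute 76 is disjoint → start new block.
minute 90 to minute 110 is disjoint → start new block.
minute 97 to minute 101 overlaps/touches minute 90 to minute 110 → extend to minute 90 to minute 110.
minute 98 to minute 103 overlaps/touches minute 90 to minute 110 → extend to minute 90 to minute 110.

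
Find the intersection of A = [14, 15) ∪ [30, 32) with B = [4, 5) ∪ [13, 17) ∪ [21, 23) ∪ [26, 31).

[14, 15) ∪ [30, 31)

[14, 15) meets the second set on [14, 15).
[30, 32) meets the second set on [30, 31).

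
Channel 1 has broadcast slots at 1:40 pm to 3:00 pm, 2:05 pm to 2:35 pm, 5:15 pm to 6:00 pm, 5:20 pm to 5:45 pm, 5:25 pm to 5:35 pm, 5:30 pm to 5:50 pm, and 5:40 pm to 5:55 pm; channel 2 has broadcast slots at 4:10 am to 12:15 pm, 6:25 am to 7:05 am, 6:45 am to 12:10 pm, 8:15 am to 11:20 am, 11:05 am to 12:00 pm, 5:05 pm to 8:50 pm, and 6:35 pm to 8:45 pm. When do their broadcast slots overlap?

Merge the first list: 1:40 pm-3:00 pm, 5:15 pm-6:00 pm.
Merge the second list: 4:10 am-12:15 pm, 5:05 pm-8:50 pm.
1:40 pm-3:00 pm meets no B interval.
5:15 pm-6:00 pm ∩ B → 5:15 pm-6:00 pm.

5:15 pm-6:00 pm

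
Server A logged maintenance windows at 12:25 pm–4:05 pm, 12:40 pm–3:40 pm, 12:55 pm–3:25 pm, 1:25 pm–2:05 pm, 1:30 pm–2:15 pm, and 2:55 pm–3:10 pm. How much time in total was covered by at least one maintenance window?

3 h 40 min

Merged: 12:25 pm–4:05 pm.
Length: 3 h 40 min.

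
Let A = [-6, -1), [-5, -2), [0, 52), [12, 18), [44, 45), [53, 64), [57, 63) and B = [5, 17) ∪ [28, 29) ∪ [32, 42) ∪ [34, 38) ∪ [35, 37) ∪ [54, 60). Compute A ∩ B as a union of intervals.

Merge the first list: [-6, -1), [0, 52), [53, 64).
Merge the second list: [5, 17), [28, 29), [32, 42), [54, 60).
[-6, -1) falls entirely outside B.
[0, 52) overlaps B on [5, 17), [28, 29), [32, 42).
[53, 64) overlaps B on [54, 60).

[5, 17) ∪ [28, 29) ∪ [32, 42) ∪ [54, 60)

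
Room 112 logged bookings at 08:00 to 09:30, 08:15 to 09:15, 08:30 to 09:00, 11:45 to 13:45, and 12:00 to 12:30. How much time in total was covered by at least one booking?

3 h 30 min

Merged: 08:00–09:30, 11:45–13:45.
Lengths: 1 h 30 min + 2 h = 3 h 30 min.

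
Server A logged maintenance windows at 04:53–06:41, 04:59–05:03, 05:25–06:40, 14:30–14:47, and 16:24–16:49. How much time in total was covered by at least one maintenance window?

2 h 30 min

Merged: 04:53–06:41, 14:30–14:47, 16:24–16:49.
Lengths: 1 h 48 min + 17 min + 25 min = 2 h 30 min.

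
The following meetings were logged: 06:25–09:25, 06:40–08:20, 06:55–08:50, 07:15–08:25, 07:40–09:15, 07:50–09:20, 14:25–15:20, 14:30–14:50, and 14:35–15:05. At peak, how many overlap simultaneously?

6

Sweep endpoints in order; track running count of active intervals.
Peak of 6 reached at 07:50.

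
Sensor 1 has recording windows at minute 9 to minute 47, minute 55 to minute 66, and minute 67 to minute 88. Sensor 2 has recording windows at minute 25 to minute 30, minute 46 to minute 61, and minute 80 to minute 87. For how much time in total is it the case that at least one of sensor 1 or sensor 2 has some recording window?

78 minutes

A ∪ B = minute 9 to minute 66, minute 67 to minute 88.
Total: 57 minutes + 21 minutes = 78 minutes.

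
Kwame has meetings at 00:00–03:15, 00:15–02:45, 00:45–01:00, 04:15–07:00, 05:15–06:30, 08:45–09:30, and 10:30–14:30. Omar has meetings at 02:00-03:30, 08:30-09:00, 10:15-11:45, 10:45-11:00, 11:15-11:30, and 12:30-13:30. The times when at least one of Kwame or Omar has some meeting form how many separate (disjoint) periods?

First set merges to 00:00–03:15, 04:15–07:00, 08:45–09:30, 10:30–14:30.
Second set merges to 02:00–03:30, 08:30–09:00, 10:15–11:45, 12:30–13:30.
A ∪ B = 00:00–03:30, 04:15–07:00, 08:30–09:30, 10:15–14:30.
That is 4 disjoint pieces.

4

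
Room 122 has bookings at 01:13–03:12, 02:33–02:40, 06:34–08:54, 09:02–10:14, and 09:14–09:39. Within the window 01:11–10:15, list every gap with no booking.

After merging, the occupied span is 01:13–03:12, 06:34–08:54, 09:02–10:14.
Gaps within 01:11–10:15: 01:11–01:13, 03:12–06:34, 08:54–09:02, 10:14–10:15.

01:11–01:13, 03:12–06:34, 08:54–09:02, 10:14–10:15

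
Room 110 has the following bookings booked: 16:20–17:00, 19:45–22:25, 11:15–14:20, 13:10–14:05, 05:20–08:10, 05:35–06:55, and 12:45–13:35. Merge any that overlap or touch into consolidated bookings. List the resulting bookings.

05:20–08:10, 11:15–14:20, 16:20–17:00, 19:45–22:25

Sort by start: 05:20–08:10, 05:35–06:55, 11:15–14:20, 12:45–13:35, 13:10–14:05, 16:20–17:00, 19:45–22:25.
05:35–06:55 overlaps/touches 05:20–08:10 → extend to 05:20–08:10.
11:15–14:20 is disjoint → start new block.
12:45–13:35 overlaps/touches 11:15–14:20 → extend to 11:15–14:20.
13:10–14:05 overlaps/touches 11:15–14:20 → extend to 11:15–14:20.
16:20–17:00 is disjoint → start new block.
19:45–22:25 is disjoint → start new block.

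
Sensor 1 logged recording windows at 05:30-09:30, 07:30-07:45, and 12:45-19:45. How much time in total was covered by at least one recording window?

Merged: 05:30–09:30, 12:45–19:45.
Lengths: 4 h + 7 h = 11 h.

11 h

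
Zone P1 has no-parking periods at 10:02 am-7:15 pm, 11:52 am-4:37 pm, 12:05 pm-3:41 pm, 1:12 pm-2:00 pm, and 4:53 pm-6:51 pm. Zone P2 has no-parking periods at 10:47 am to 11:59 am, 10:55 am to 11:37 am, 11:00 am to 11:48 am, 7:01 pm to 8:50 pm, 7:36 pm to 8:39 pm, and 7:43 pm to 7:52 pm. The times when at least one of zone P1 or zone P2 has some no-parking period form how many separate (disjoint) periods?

Merge the first list: 10:02 am-7:15 pm.
Merge the second list: 10:47 am-11:59 am, 7:01 pm-8:50 pm.
A ∪ B = 10:02 am-8:50 pm.
That is 1 disjoint piece.

1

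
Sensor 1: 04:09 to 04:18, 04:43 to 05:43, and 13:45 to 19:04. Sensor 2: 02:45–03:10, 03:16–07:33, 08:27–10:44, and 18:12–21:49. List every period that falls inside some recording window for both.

04:09–04:18 meets the second set on 04:09–04:18.
04:43–05:43 meets the second set on 04:43–05:43.
13:45–19:04 meets the second set on 18:12–19:04.

04:09–04:18, 04:43–05:43, 18:12–19:04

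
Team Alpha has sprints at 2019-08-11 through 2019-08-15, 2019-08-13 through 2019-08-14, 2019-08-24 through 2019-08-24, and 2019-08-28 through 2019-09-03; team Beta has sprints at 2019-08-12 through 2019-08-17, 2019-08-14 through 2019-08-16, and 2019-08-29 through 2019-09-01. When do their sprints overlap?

Merge the first list: 2019-08-11 through 2019-08-15, 2019-08-24 through 2019-08-24, 2019-08-28 through 2019-09-03.
Merge the second list: 2019-08-12 through 2019-08-17, 2019-08-29 through 2019-09-01.
2019-08-11 through 2019-08-15 meets the second set on 2019-08-12 through 2019-08-15.
2019-08-24 through 2019-08-24: no overlap with the second set.
2019-08-28 through 2019-09-03 meets the second set on 2019-08-29 through 2019-09-01.

2019-08-12 through 2019-08-15, 2019-08-29 through 2019-09-01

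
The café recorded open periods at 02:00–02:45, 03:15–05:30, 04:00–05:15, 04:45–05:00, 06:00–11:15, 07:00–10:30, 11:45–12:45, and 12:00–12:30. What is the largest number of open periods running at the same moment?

Walk the sorted start/end points keeping a running depth.
The depth first hits 3 at 04:45.

3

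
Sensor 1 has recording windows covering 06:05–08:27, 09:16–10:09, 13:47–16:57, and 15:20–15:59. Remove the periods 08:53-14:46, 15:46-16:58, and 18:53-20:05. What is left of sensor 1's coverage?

06:05-08:27, 14:46-15:46

A, merged: 06:05-08:27, 09:16-10:09, 13:47-16:57.
06:05-08:27: nothing removed.
09:16-10:09: entirely removed.
13:47-16:57 \ B = 14:46-15:46.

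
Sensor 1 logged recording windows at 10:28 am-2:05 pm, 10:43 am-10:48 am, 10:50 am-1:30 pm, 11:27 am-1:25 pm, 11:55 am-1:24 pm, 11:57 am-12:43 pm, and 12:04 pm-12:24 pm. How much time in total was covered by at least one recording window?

Merged: 10:28 am–2:05 pm.
Length: 3 h 37 min.

3 h 37 min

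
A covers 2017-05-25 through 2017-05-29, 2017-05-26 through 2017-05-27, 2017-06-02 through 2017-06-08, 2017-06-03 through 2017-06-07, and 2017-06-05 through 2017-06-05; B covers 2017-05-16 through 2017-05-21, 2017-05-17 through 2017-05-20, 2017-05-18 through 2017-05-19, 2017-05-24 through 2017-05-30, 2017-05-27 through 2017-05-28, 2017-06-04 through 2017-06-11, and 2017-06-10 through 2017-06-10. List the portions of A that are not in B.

First set merges to 2017-05-25 through 2017-05-29, 2017-06-02 through 2017-06-08.
Second set merges to 2017-05-16 through 2017-05-21, 2017-05-24 through 2017-05-30, 2017-06-04 through 2017-06-11.
2017-05-25 through 2017-05-29 lies entirely inside B → drops out.
2017-06-02 through 2017-06-08 with B removed leaves 2017-06-02 through 2017-06-03.

2017-06-02 through 2017-06-03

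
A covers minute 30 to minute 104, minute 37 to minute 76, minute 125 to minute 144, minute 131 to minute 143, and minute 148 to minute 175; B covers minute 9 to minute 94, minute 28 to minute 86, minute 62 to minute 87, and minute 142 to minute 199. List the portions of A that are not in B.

minute 94 to minute 104, minute 125 to minute 142

A, merged: minute 30 to minute 104, minute 125 to minute 144, minute 148 to minute 175.
B, merged: minute 9 to minute 94, minute 142 to minute 199.
minute 30 to minute 104 with B removed leaves minute 94 to minute 104.
minute 125 to minute 144 with B removed leaves minute 125 to minute 142.
minute 148 to minute 175 lies entirely inside B → drops out.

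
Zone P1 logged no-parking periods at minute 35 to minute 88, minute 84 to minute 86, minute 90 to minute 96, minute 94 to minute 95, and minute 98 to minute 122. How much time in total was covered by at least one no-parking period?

Merged: minute 35 to minute 88, minute 90 to minute 96, minute 98 to minute 122.
Lengths: 53 minutes + 6 minutes + 24 minutes = 83 minutes.

83 minutes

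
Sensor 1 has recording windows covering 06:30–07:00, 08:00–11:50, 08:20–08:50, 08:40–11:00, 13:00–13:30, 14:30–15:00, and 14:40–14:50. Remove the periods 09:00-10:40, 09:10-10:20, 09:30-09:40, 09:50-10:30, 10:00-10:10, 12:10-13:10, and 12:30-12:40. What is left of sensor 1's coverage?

Merge the first list: 06:30-07:00, 08:00-11:50, 13:00-13:30, 14:30-15:00.
Merge the second list: 09:00-10:40, 12:10-13:10.
06:30-07:00: no B overlap → unchanged.
08:00-11:50 minus B → 08:00-09:00, 10:40-11:50.
13:00-13:30 minus B → 13:10-13:30.
14:30-15:00: no B overlap → unchanged.

06:30-07:00, 08:00-09:00, 10:40-11:50, 13:10-13:30, 14:30-15:00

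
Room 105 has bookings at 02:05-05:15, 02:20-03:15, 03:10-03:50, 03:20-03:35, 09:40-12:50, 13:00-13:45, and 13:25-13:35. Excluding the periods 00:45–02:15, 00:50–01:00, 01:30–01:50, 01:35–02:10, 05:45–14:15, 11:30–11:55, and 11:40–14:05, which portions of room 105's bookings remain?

02:15-05:15

Merge the first list: 02:05-05:15, 09:40-12:50, 13:00-13:45.
Merge the second list: 00:45-02:15, 05:45-14:15.
02:05-05:15 \ B = 02:15-05:15.
09:40-12:50: entirely removed.
13:00-13:45: entirely removed.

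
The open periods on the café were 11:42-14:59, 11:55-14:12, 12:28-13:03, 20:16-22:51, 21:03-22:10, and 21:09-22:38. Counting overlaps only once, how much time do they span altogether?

5 h 52 min

Merged: 11:42–14:59, 20:16–22:51.
Lengths: 3 h 17 min + 2 h 35 min = 5 h 52 min.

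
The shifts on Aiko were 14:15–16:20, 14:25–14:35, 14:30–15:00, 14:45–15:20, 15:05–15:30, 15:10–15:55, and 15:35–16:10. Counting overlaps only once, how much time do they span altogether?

Merged: 14:15-16:20.
Length: 2 h 5 min.

2 h 5 min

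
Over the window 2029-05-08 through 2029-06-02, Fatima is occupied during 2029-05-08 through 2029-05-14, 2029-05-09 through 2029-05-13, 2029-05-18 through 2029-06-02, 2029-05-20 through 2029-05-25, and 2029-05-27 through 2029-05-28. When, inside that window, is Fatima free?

2029-05-15 through 2029-05-17

Covered (merged): 2029-05-08 through 2029-05-14, 2029-05-18 through 2029-06-02.
Complement within 2029-05-08 through 2029-06-02: 2029-05-15 through 2029-05-17.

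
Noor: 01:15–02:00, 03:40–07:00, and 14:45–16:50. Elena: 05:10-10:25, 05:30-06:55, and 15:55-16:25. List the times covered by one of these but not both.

01:15-02:00, 03:40-05:10, 07:00-10:25, 14:45-15:55, 16:25-16:50

Merge the second list: 05:10-10:25, 15:55-16:25.
A \ B = 01:15-02:00, 03:40-05:10, 14:45-15:55, 16:25-16:50.
B \ A = 07:00-10:25.
Union of the two gives the symmetric difference.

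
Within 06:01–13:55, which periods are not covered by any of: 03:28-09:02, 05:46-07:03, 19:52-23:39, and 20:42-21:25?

09:02–13:55

After merging, the occupied span is 03:28–09:02, 19:52–23:39.
Uncovered inside 06:01–13:55: 09:02–13:55.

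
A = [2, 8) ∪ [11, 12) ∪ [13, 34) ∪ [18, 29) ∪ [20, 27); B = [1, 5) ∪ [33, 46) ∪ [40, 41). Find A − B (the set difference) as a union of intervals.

[5, 8) ∪ [11, 12) ∪ [13, 33)

First set merges to [2, 8), [11, 12), [13, 34).
Second set merges to [1, 5), [33, 46).
[2, 8) \ B = [5, 8).
[11, 12): nothing removed.
[13, 34) \ B = [13, 33).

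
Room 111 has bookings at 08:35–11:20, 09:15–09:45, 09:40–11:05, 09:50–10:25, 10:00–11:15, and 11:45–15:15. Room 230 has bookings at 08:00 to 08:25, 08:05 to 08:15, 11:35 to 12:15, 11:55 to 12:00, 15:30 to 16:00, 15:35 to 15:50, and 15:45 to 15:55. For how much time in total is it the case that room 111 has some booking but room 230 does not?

First set merges to 08:35–11:20, 11:45–15:15.
Second set merges to 08:00–08:25, 11:35–12:15, 15:30–16:00.
A \ B = 08:35–11:20, 12:15–15:15.
Total: 2 h 45 min + 3 h = 5 h 45 min.

5 h 45 min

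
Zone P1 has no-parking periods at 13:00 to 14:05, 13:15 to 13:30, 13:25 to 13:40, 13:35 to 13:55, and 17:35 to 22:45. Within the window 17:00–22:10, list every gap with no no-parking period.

After merging, the occupied span is 13:00–14:05, 17:35–22:45.
Uncovered inside 17:00–22:10: 17:00–17:35.

17:00–17:35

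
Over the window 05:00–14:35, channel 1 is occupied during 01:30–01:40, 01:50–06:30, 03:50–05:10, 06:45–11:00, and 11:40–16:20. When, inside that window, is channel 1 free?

After merging, the occupied span is 01:30–01:40, 01:50–06:30, 06:45–11:00, 11:40–16:20.
Uncovered inside 05:00–14:35: 06:30–06:45, 11:00–11:40.

06:30–06:45, 11:00–11:40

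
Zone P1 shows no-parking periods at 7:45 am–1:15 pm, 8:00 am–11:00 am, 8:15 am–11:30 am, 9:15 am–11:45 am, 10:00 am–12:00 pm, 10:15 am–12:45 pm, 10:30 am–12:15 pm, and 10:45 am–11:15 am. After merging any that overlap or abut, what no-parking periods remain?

8:00 am-11:00 am overlaps/touches 7:45 am-1:15 pm → extend to 7:45 am-1:15 pm.
8:15 am-11:30 am overlaps/touches 7:45 am-1:15 pm → extend to 7:45 am-1:15 pm.
9:15 am-11:45 am overlaps/touches 7:45 am-1:15 pm → extend to 7:45 am-1:15 pm.
10:00 am-12:00 pm overlaps/touches 7:45 am-1:15 pm → extend to 7:45 am-1:15 pm.
10:15 am-12:45 pm overlaps/touches 7:45 am-1:15 pm → extend to 7:45 am-1:15 pm.
10:30 am-12:15 pm overlaps/touches 7:45 am-1:15 pm → extend to 7:45 am-1:15 pm.
10:45 am-11:15 am overlaps/touches 7:45 am-1:15 pm → extend to 7:45 am-1:15 pm.

7:45 am-1:15 pm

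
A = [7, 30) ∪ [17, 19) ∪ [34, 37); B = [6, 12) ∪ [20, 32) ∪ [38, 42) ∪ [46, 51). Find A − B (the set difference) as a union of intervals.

First set merges to [7, 30), [34, 37).
[7, 30) with B removed leaves [12, 20).
[34, 37) is untouched.

[12, 20) ∪ [34, 37)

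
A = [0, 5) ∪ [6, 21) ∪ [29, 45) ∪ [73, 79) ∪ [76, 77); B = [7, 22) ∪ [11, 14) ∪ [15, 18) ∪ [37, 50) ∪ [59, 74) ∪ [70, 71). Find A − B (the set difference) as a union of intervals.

[0, 5) ∪ [6, 7) ∪ [29, 37) ∪ [74, 79)

Merge the first list: [0, 5), [6, 21), [29, 45), [73, 79).
Merge the second list: [7, 22), [37, 50), [59, 74).
[0, 5): nothing removed.
[6, 21) \ B = [6, 7).
[29, 45) \ B = [29, 37).
[73, 79) \ B = [74, 79).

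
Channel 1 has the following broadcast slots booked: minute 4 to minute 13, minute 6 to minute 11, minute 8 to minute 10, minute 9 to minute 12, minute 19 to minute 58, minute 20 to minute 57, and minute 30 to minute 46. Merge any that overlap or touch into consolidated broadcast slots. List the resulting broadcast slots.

minute 4 to minute 13, minute 19 to minute 58

minute 6 to minute 11 overlaps/touches minute 4 to minute 13 → extend to minute 4 to minute 13.
minute 8 to minute 10 overlaps/touches minute 4 to minute 13 → extend to minute 4 to minute 13.
minute 9 to minute 12 overlaps/touches minute 4 to minute 13 → extend to minute 4 to minute 13.
minute 19 to minute 58 is disjoint → start new block.
minute 20 to minute 57 overlaps/touches minute 19 to minute 58 → extend to minute 19 to minute 58.
minute 30 to minute 46 overlaps/touches minute 19 to minute 58 → extend to minute 19 to minute 58.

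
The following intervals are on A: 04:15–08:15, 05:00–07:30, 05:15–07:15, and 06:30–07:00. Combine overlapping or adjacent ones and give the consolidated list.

04:15-08:15

05:00-07:30 overlaps/touches 04:15-08:15 → extend to 04:15-08:15.
05:15-07:15 overlaps/touches 04:15-08:15 → extend to 04:15-08:15.
06:30-07:00 overlaps/touches 04:15-08:15 → extend to 04:15-08:15.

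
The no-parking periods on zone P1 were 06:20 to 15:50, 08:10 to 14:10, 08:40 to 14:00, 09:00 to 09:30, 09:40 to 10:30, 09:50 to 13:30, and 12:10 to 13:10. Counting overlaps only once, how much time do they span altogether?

9 h 30 min

Merged: 06:20–15:50.
Length: 9 h 30 min.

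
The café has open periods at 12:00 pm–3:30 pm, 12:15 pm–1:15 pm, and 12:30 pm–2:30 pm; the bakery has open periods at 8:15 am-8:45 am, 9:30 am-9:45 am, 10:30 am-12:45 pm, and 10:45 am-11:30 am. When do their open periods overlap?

12:00 pm–12:45 pm

First set merges to 12:00 pm–3:30 pm.
Second set merges to 8:15 am–8:45 am, 9:30 am–9:45 am, 10:30 am–12:45 pm.
12:00 pm–3:30 pm ∩ B → 12:00 pm–12:45 pm.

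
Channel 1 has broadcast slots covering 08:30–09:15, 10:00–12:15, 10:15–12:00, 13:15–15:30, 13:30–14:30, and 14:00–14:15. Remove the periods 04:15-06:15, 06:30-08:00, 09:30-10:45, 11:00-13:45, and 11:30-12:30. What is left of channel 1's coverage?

A, merged: 08:30–09:15, 10:00–12:15, 13:15–15:30.
B, merged: 04:15–06:15, 06:30–08:00, 09:30–10:45, 11:00–13:45.
08:30–09:15 is untouched.
10:00–12:15 with B removed leaves 10:45–11:00.
13:15–15:30 with B removed leaves 13:45–15:30.

08:30–09:15, 10:45–11:00, 13:45–15:30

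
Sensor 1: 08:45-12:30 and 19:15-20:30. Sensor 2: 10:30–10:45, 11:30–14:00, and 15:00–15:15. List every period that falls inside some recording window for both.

10:30–10:45, 11:30–12:30

08:45–12:30 ∩ B → 10:30–10:45, 11:30–12:30.
19:15–20:30 meets no B interval.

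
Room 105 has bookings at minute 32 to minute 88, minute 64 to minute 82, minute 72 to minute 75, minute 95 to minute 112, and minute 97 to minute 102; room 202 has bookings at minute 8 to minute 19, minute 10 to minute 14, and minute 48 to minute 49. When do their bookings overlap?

minute 48 to minute 49

First set merges to minute 32 to minute 88, minute 95 to minute 112.
Second set merges to minute 8 to minute 19, minute 48 to minute 49.
minute 32 to minute 88 overlaps B on minute 48 to minute 49.
minute 95 to minute 112 falls entirely outside B.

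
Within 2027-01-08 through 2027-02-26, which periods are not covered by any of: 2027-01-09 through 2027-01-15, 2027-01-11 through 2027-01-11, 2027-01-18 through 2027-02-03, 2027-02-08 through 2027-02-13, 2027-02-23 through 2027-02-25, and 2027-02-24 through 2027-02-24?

Covered (merged): 2027-01-09 through 2027-01-15, 2027-01-18 through 2027-02-03, 2027-02-08 through 2027-02-13, 2027-02-23 through 2027-02-25.
Uncovered inside 2027-01-08 through 2027-02-26: 2027-01-08 through 2027-01-08, 2027-01-16 through 2027-01-17, 2027-02-04 through 2027-02-07, 2027-02-14 through 2027-02-22, 2027-02-26 through 2027-02-26.

2027-01-08 through 2027-01-08, 2027-01-16 through 2027-01-17, 2027-02-04 through 2027-02-07, 2027-02-14 through 2027-02-22, 2027-02-26 through 2027-02-26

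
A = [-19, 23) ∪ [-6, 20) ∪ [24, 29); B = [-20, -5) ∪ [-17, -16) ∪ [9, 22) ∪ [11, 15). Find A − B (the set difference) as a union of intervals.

Merge the first list: [-19, 23), [24, 29).
Merge the second list: [-20, -5), [9, 22).
[-19, 23) \ B = [-5, 9), [22, 23).
[24, 29): nothing removed.

[-5, 9) ∪ [22, 23) ∪ [24, 29)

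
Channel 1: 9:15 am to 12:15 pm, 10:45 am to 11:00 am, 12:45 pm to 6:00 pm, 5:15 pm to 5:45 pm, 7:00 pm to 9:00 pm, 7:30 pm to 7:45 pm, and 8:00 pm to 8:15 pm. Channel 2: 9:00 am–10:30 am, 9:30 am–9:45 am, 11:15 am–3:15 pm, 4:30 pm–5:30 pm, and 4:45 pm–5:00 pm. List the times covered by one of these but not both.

First set merges to 9:15 am–12:15 pm, 12:45 pm–6:00 pm, 7:00 pm–9:00 pm.
Second set merges to 9:00 am–10:30 am, 11:15 am–3:15 pm, 4:30 pm–5:30 pm.
Only in the first: 10:30 am–11:15 am, 3:15 pm–4:30 pm, 5:30 pm–6:00 pm, 7:00 pm–9:00 pm.
Only in the second: 9:00 am–9:15 am, 12:15 pm–12:45 pm.
Together these are the periods covered by exactly one.

9:00 am–9:15 am, 10:30 am–11:15 am, 12:15 pm–12:45 pm, 3:15 pm–4:30 pm, 5:30 pm–6:00 pm, 7:00 pm–9:00 pm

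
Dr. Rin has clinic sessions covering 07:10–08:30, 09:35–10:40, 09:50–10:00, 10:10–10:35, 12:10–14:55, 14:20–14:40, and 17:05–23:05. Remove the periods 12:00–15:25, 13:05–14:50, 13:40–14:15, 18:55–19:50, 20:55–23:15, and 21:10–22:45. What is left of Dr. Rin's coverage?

A, merged: 07:10–08:30, 09:35–10:40, 12:10–14:55, 17:05–23:05.
B, merged: 12:00–15:25, 18:55–19:50, 20:55–23:15.
07:10–08:30: nothing removed.
09:35–10:40: nothing removed.
12:10–14:55: entirely removed.
17:05–23:05 \ B = 17:05–18:55, 19:50–20:55.

07:10–08:30, 09:35–10:40, 17:05–18:55, 19:50–20:55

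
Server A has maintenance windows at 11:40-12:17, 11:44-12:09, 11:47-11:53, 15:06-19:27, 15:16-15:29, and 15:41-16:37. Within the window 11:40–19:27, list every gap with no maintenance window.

12:17–15:06

Covered (merged): 11:40–12:17, 15:06–19:27.
Complement within 11:40–19:27: 12:17–15:06.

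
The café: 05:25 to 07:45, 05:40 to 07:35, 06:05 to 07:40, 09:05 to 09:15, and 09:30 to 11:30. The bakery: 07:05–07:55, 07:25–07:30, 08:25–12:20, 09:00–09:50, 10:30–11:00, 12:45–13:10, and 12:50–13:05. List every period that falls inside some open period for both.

Merge the first list: 05:25–07:45, 09:05–09:15, 09:30–11:30.
Merge the second list: 07:05–07:55, 08:25–12:20, 12:45–13:10.
05:25–07:45 meets the second set on 07:05–07:45.
09:05–09:15 meets the second set on 09:05–09:15.
09:30–11:30 meets the second set on 09:30–11:30.

07:05–07:45, 09:05–09:15, 09:30–11:30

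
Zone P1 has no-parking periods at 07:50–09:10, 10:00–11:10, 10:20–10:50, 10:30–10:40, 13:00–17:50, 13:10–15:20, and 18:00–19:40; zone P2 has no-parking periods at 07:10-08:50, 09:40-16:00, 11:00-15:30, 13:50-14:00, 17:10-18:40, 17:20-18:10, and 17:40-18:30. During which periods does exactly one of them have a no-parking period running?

07:10-07:50, 08:50-09:10, 09:40-10:00, 11:10-13:00, 16:00-17:10, 17:50-18:00, 18:40-19:40

Merge the first list: 07:50-09:10, 10:00-11:10, 13:00-17:50, 18:00-19:40.
Merge the second list: 07:10-08:50, 09:40-16:00, 17:10-18:40.
A but not B: 08:50-09:10, 16:00-17:10, 18:40-19:40.
B but not A: 07:10-07:50, 09:40-10:00, 11:10-13:00, 17:50-18:00.
Combining gives A △ B.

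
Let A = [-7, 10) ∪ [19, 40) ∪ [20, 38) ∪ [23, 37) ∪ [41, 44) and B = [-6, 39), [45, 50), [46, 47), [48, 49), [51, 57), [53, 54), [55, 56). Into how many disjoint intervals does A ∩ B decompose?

Merge the first list: [-7, 10), [19, 40), [41, 44).
Merge the second list: [-6, 39), [45, 50), [51, 57).
A ∩ B = [-6, 10), [19, 39).
That is 2 disjoint pieces.

2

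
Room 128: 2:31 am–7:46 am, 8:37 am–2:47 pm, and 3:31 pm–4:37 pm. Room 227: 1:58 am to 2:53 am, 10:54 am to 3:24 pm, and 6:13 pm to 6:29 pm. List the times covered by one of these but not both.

1:58 am-2:31 am, 2:53 am-7:46 am, 8:37 am-10:54 am, 2:47 pm-3:24 pm, 3:31 pm-4:37 pm, 6:13 pm-6:29 pm

A \ B = 2:53 am-7:46 am, 8:37 am-10:54 am, 3:31 pm-4:37 pm.
B \ A = 1:58 am-2:31 am, 2:47 pm-3:24 pm, 6:13 pm-6:29 pm.
Union of the two gives the symmetric difference.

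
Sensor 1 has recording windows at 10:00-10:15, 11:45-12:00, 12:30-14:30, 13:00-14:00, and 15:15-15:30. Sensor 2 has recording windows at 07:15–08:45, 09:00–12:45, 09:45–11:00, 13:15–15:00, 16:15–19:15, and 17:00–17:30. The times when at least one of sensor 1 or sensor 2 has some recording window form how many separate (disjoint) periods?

4

Merge the first list: 10:00–10:15, 11:45–12:00, 12:30–14:30, 15:15–15:30.
Merge the second list: 07:15–08:45, 09:00–12:45, 13:15–15:00, 16:15–19:15.
A ∪ B = 07:15–08:45, 09:00–15:00, 15:15–15:30, 16:15–19:15.
That is 4 disjoint pieces.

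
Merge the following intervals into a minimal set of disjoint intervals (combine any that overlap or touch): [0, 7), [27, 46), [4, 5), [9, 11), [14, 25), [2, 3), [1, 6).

[0, 7) ∪ [9, 11) ∪ [14, 25) ∪ [27, 46)

Sort by start: [0, 7), [1, 6), [2, 3), [4, 5), [9, 11), [14, 25), [27, 46).
[1, 6) overlaps/touches [0, 7) → extend to [0, 7).
[2, 3) overlaps/touches [0, 7) → extend to [0, 7).
[4, 5) overlaps/touches [0, 7) → extend to [0, 7).
[9, 11) is disjoint → start new block.
[14, 25) is disjoint → start new block.
[27, 46) is disjoint → start new block.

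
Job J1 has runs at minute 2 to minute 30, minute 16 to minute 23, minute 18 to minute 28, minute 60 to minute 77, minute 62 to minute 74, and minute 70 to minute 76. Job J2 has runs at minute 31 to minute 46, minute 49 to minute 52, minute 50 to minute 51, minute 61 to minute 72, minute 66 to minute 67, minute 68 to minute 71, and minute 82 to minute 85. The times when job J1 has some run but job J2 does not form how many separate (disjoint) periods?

3

First set merges to minute 2 to minute 30, minute 60 to minute 77.
Second set merges to minute 31 to minute 46, minute 49 to minute 52, minute 61 to minute 72, minute 82 to minute 85.
A \ B = minute 2 to minute 30, minute 60 to minute 61, minute 72 to minute 77.
That is 3 disjoint pieces.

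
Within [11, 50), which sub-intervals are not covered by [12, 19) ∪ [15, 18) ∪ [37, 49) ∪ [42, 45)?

After merging, the occupied span is [12, 19), [37, 49).
Uncovered inside [11, 50): [11, 12), [19, 37), [49, 50).

[11, 12) ∪ [19, 37) ∪ [49, 50)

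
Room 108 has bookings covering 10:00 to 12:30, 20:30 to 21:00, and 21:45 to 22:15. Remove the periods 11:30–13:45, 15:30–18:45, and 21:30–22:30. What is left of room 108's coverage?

10:00-12:30 minus B → 10:00-11:30.
20:30-21:00: no B overlap → unchanged.
21:45-22:15: fully covered by B → removed.

10:00-11:30, 20:30-21:00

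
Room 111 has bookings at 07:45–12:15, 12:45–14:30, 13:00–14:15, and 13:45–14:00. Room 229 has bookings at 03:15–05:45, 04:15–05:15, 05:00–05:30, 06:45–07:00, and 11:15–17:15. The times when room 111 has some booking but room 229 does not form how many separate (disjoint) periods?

1

A, merged: 07:45–12:15, 12:45–14:30.
B, merged: 03:15–05:45, 06:45–07:00, 11:15–17:15.
A \ B = 07:45–11:15.
That is 1 disjoint piece.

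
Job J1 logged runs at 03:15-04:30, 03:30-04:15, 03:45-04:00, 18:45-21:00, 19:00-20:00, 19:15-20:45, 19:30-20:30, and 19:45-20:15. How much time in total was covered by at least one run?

3 h 30 min

Merged: 03:15–04:30, 18:45–21:00.
Lengths: 1 h 15 min + 2 h 15 min = 3 h 30 min.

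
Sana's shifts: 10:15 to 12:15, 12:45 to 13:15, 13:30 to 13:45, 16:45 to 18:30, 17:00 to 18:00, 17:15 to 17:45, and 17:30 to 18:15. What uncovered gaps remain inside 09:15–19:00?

Covered (merged): 10:15–12:15, 12:45–13:15, 13:30–13:45, 16:45–18:30.
Uncovered inside 09:15–19:00: 09:15–10:15, 12:15–12:45, 13:15–13:30, 13:45–16:45, 18:30–19:00.

09:15–10:15, 12:15–12:45, 13:15–13:30, 13:45–16:45, 18:30–19:00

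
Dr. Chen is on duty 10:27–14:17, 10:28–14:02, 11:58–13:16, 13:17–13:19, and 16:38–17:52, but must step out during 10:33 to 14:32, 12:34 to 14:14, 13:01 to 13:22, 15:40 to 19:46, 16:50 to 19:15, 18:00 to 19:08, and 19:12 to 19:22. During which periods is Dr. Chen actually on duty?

Merge the first list: 10:27–14:17, 16:38–17:52.
Merge the second list: 10:33–14:32, 15:40–19:46.
10:27–14:17 minus B → 10:27–10:33.
16:38–17:52: fully covered by B → removed.

10:27–10:33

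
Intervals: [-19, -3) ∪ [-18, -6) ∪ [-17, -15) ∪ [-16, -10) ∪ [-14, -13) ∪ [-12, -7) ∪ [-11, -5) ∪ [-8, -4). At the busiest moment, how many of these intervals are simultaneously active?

At -11, 5 of the intervals are simultaneously active.
No point has more.

5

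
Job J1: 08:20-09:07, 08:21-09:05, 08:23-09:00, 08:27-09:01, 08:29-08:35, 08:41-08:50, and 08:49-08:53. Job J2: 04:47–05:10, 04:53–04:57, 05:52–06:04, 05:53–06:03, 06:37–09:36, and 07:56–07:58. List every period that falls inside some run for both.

08:20-09:07

First set merges to 08:20-09:07.
Second set merges to 04:47-05:10, 05:52-06:04, 06:37-09:36.
08:20-09:07 meets the second set on 08:20-09:07.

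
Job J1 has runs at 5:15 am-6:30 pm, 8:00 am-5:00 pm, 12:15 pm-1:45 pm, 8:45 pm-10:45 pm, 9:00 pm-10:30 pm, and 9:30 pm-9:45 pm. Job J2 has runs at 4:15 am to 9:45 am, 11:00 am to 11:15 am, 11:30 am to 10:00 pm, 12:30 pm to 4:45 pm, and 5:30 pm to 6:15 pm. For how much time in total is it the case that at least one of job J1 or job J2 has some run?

18 h 30 min

First set merges to 5:15 am-6:30 pm, 8:45 pm-10:45 pm.
Second set merges to 4:15 am-9:45 am, 11:00 am-11:15 am, 11:30 am-10:00 pm.
A ∪ B = 4:15 am-10:45 pm.
Total: 18 h 30 min.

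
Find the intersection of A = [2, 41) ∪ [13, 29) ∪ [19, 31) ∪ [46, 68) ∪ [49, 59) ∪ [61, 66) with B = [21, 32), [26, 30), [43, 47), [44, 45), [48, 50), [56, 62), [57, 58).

[21, 32) ∪ [46, 47) ∪ [48, 50) ∪ [56, 62)

A, merged: [2, 41), [46, 68).
B, merged: [21, 32), [43, 47), [48, 50), [56, 62).
[2, 41) meets the second set on [21, 32).
[46, 68) meets the second set on [46, 47), [48, 50), [56, 62).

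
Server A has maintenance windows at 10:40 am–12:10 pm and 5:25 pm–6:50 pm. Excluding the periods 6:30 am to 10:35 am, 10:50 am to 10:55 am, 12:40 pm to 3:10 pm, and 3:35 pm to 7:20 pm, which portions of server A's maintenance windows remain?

10:40 am-12:10 pm with B removed leaves 10:40 am-10:50 am, 10:55 am-12:10 pm.
5:25 pm-6:50 pm lies entirely inside B → drops out.

10:40 am-10:50 am, 10:55 am-12:10 pm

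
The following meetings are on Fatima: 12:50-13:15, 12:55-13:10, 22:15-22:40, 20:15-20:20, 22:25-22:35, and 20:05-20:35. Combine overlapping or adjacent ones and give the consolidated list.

12:50-13:15, 20:05-20:35, 22:15-22:40

Sort by start: 12:50-13:15, 12:55-13:10, 20:05-20:35, 20:15-20:20, 22:15-22:40, 22:25-22:35.
12:55-13:10 overlaps/touches 12:50-13:15 → extend to 12:50-13:15.
20:05-20:35 is disjoint → start new block.
20:15-20:20 overlaps/touches 20:05-20:35 → extend to 20:05-20:35.
22:15-22:40 is disjoint → start new block.
22:25-22:35 overlaps/touches 22:15-22:40 → extend to 22:15-22:40.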